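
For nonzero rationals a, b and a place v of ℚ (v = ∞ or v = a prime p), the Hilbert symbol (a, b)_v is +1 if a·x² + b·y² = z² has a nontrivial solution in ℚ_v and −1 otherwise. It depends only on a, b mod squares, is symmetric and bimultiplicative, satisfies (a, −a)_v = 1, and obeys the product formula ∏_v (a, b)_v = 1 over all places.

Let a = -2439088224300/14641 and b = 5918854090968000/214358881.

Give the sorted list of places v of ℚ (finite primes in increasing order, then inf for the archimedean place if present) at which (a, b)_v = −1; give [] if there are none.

(a, b) ≡ (-36363, 5515055) mod (ℚ^×)²; places V = {2, 3, 5, 7, 11, 13, 17, 23, 31, ∞}.
(a,b)_5: α=2, u≡3; β=3, v≡4 (mod 5); (3|5)=-1, (4|5)=+1; sign (−1)^0·-1^3·+1^2 = -1.
(a,b)_17: α=1, u≡12; β=1, v≡13 (mod 17); (12|17)=-1, (13|17)=+1; sign (−1)^0·-1^1·+1^1 = -1.
(a,b)_11: α=-4, u≡9; β=-8, v≡6 (mod 11); (9|11)=+1, (6|11)=-1; sign (−1)^0·+1^-8·-1^-4 = +1.
(a,b)_2: α=2, β=6; u≡5, v≡7 (mod 8); ε(u)ε(v)=0·1, αω(v)=2·0, βω(u)=6·1; sum ≡ 0  ⇒  +1.
(a,b)_7: α=2, u≡4; β=3, v≡1 (mod 7); (4|7)=+1, (1|7)=+1; sign (−1)^0·+1^3·+1^2 = +1.
(a,b)_13: α=2, u≡2; β=3, v≡7 (mod 13); (2|13)=-1, (7|13)=-1; sign (−1)^0·-1^3·-1^2 = -1.
(a,b)_3: α=5, u≡2; β=4, v≡2 (mod 3); (2|3)=-1, (2|3)=-1; sign (−1)^0·-1^4·-1^5 = -1.
(a,b)_31: α=1, u≡20; β=1, v≡6 (mod 31); (20|31)=+1, (6|31)=-1; sign (−1)^1·+1^1·-1^1 = +1.
(a,b)_23: α=1, u≡16; β=1, v≡11 (mod 23); (16|23)=+1, (11|23)=-1; sign (−1)^1·+1^1·-1^1 = +1.
(a,b)_∞: sgn(-36363)=−, sgn(5515055)=+, so +1.
(-36363, 5515055 / ℚ) ramifies at {3, 5, 13, 17}: a division algebra.

[3, 5, 13, 17]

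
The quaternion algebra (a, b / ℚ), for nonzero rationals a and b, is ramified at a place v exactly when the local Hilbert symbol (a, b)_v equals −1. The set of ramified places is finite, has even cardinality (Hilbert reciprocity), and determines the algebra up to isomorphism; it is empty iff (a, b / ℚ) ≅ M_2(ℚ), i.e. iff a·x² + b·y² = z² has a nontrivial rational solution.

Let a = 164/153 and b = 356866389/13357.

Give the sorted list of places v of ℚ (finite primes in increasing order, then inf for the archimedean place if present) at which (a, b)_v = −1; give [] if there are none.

(a, b) ≡ (697, 12617) mod (ℚ^×)²; places V = {2, 3, 11, 17, 19, 31, 37, 41, ∞}.
(a,b)_11: α=0, u≡1; β=3, v≡9 (mod 11); (1|11)=+1, (9|11)=+1; sign (−1)^0·+1^3·+1^0 = +1.
(a,b)_37: α=0, u≡18; β=-1, v≡6 (mod 37); (18|37)=-1, (6|37)=-1; sign (−1)^0·-1^-1·-1^0 = -1.
(a,b)_∞: sgn(697)=+, sgn(12617)=+, so +1.
(a,b)_3: α=-2, u≡1; β=2, v≡2 (mod 3); (1|3)=+1, (2|3)=-1; sign (−1)^0·+1^2·-1^-2 = +1.
(a,b)_19: α=0, u≡12; β=-2, v≡9 (mod 19); (12|19)=-1, (9|19)=+1; sign (−1)^0·-1^-2·+1^0 = +1.
(a,b)_41: α=1, u≡22; β=0, v≡17 (mod 41); (22|41)=-1, (17|41)=-1; sign (−1)^0·-1^0·-1^1 = -1.
(a,b)_31: α=0, u≡11; β=3, v≡20 (mod 31); (11|31)=-1, (20|31)=+1; sign (−1)^0·-1^3·+1^0 = -1.
(a,b)_17: α=-1, u≡5; β=0, v≡5 (mod 17); (5|17)=-1, (5|17)=-1; sign (−1)^0·-1^0·-1^-1 = -1.
(a,b)_2: α=2, β=0; u≡1, v≡1 (mod 8); ε(u)ε(v)=0·0, αω(v)=2·0, βω(u)=0·0; sum ≡ 0  ⇒  +1.
(697, 12617 / ℚ) ramifies at {17, 31, 37, 41}: a division algebra.

[17, 31, 37, 41]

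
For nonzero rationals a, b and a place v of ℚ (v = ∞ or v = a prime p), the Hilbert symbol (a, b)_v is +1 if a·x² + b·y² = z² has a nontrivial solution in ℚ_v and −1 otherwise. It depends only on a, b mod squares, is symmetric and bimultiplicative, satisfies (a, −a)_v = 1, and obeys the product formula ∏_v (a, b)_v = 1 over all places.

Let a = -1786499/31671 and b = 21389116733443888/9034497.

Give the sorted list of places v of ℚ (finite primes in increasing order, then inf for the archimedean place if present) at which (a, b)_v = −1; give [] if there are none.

Mod squares: a ≡ -4301, b ≡ 6842891. Check v ∈ {∞, 2, 3, 11, 13, 17, 23, 31, 37, 43}.
v=2: v_2(a)=0, v_2(b)=4; units ≡ 3, 3 (mod 8); ε·ε+αω+βω = 1·1+0·1+4·1 ≡ 1  ⇒  (a,b)_2 = -1.
v=31: a=31^2·(≡14), b=31^2·(≡15) mod 31; (14|31)=+1, (15|31)=-1; (−1)^{2·2·15}·(+1)^2·(-1)^2 = +1.
v=11: a=11^1·(≡3), b=11^3·(≡4) mod 11; (3|11)=+1, (4|11)=+1; (−1)^{1·3·5}·(+1)^3·(+1)^1 = -1.
v=23: a=23^-1·(≡22), b=23^1·(≡6) mod 23; (22|23)=-1, (6|23)=+1; (−1)^{-1·1·11}·(-1)^1·(+1)^-1 = +1.
v=37: a=37^0·(≡28), b=37^1·(≡5) mod 37; (28|37)=+1, (5|37)=-1; (−1)^{0·1·18}·(+1)^1·(-1)^0 = +1.
v=∞: -4301 < 0 and 6842891 > 0  ⇒  (a,b)_∞ = +1.
v=3: a=3^-4·(≡1), b=3^-12·(≡2) mod 3; (1|3)=+1, (2|3)=-1; (−1)^{-4·-12·1}·(+1)^-12·(-1)^-4 = +1.
v=17: a=17^-1·(≡15), b=17^-1·(≡5) mod 17; (15|17)=+1, (5|17)=-1; (−1)^{-1·-1·8}·(+1)^-1·(-1)^-1 = -1.
v=13: a=13^2·(≡8), b=13^4·(≡1) mod 13; (8|13)=-1, (1|13)=+1; (−1)^{2·4·6}·(-1)^4·(+1)^2 = +1.
v=43: a=43^0·(≡29), b=43^1·(≡33) mod 43; (29|43)=-1, (33|43)=-1; (−1)^{0·1·21}·(-1)^1·(-1)^0 = -1.
(-4301, 6842891 / ℚ) ramifies at {2, 11, 17, 43}: a division algebra.

[2, 11, 17, 43]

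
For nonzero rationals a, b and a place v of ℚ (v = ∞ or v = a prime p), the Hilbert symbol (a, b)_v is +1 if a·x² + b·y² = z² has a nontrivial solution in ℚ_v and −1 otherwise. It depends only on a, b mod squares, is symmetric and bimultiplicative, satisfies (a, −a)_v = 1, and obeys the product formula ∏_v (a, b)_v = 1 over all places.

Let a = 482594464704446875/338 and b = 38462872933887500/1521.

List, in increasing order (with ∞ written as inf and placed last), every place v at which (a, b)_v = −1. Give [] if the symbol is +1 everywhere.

[11, 17, 23, 29]

Mod squares: a ≡ 54230, b ≡ 1955. Check v ∈ {∞, 2, 3, 5, 7, 11, 13, 17, 19, 23, 29}.
v=5: a=5^5·(≡1), b=5^5·(≡4) mod 5; (1|5)=+1, (4|5)=+1; (−1)^{5·5·2}·(+1)^5·(+1)^5 = +1.
v=11: a=11^3·(≡7), b=11^0·(≡7) mod 11; (7|11)=-1, (7|11)=-1; (−1)^{3·0·5}·(-1)^0·(-1)^3 = -1.
v=7: a=7^0·(≡2), b=7^2·(≡2) mod 7; (2|7)=+1, (2|7)=+1; (−1)^{0·2·3}·(+1)^2·(+1)^0 = +1.
v=3: a=3^0·(≡2), b=3^-2·(≡2) mod 3; (2|3)=-1, (2|3)=-1; (−1)^{0·-2·1}·(-1)^-2·(-1)^0 = +1.
v=17: a=17^1·(≡7), b=17^1·(≡13) mod 17; (7|17)=-1, (13|17)=+1; (−1)^{1·1·8}·(-1)^1·(+1)^1 = -1.
v=2: v_2(a)=-1, v_2(b)=2; units ≡ 3, 3 (mod 8); ε·ε+αω+βω = 1·1+-1·1+2·1 ≡ 0  ⇒  (a,b)_2 = +1.
v=29: a=29^3·(≡11), b=29^2·(≡17) mod 29; (11|29)=-1, (17|29)=-1; (−1)^{3·2·14}·(-1)^2·(-1)^3 = -1.
v=13: a=13^-2·(≡7), b=13^-2·(≡8) mod 13; (7|13)=-1, (8|13)=-1; (−1)^{-2·-2·6}·(-1)^-2·(-1)^-2 = +1.
v=23: a=23^4·(≡7), b=23^3·(≡3) mod 23; (7|23)=-1, (3|23)=+1; (−1)^{4·3·11}·(-1)^3·(+1)^4 = -1.
v=∞: 54230 > 0 and 1955 > 0  ⇒  (a,b)_∞ = +1.
v=19: a=19^0·(≡11), b=19^2·(≡1) mod 19; (11|19)=+1, (1|19)=+1; (−1)^{0·2·9}·(+1)^2·(+1)^0 = +1.
(54230, 1955 / ℚ) ramifies at {11, 17, 23, 29}: a division algebra.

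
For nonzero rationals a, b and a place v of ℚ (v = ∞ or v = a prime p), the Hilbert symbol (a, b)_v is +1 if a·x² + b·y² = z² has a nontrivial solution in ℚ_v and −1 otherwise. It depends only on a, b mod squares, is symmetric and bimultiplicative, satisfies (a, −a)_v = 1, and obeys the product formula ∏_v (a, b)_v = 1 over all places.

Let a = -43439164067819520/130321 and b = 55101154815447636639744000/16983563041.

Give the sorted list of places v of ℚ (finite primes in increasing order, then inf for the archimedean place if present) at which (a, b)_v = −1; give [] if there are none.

Mod squares: a ≡ -1155, b ≡ 4290. Check v ∈ {∞, 2, 3, 5, 7, 11, 13, 19}.
v=13: a=13^4·(≡7), b=13^5·(≡5) mod 13; (7|13)=-1, (5|13)=-1; (−1)^{4·5·6}·(-1)^5·(-1)^4 = -1.
v=11: a=11^1·(≡9), b=11^3·(≡1) mod 11; (9|11)=+1, (1|11)=+1; (−1)^{1·3·5}·(+1)^3·(+1)^1 = -1.
v=3: a=3^9·(≡2), b=3^11·(≡2) mod 3; (2|3)=-1, (2|3)=-1; (−1)^{9·11·1}·(-1)^11·(-1)^9 = -1.
v=5: a=5^1·(≡1), b=5^3·(≡2) mod 5; (1|5)=+1, (2|5)=-1; (−1)^{1·3·2}·(+1)^3·(-1)^1 = -1.
v=19: a=19^-4·(≡7), b=19^-8·(≡18) mod 19; (7|19)=+1, (18|19)=-1; (−1)^{-4·-8·9}·(+1)^-8·(-1)^-4 = +1.
v=∞: -1155 < 0 and 4290 > 0  ⇒  (a,b)_∞ = +1.
v=7: a=7^3·(≡3), b=7^4·(≡3) mod 7; (3|7)=-1, (3|7)=-1; (−1)^{3·4·3}·(-1)^4·(-1)^3 = -1.
v=2: v_2(a)=12, v_2(b)=21; units ≡ 5, 1 (mod 8); ε·ε+αω+βω = 0·0+12·0+21·1 ≡ 1  ⇒  (a,b)_2 = -1.
Ram(-1155, 4290) = {2, 3, 5, 7, 11, 13}; no ℚ_2-point on the conic.

[2, 3, 5, 7, 11, 13]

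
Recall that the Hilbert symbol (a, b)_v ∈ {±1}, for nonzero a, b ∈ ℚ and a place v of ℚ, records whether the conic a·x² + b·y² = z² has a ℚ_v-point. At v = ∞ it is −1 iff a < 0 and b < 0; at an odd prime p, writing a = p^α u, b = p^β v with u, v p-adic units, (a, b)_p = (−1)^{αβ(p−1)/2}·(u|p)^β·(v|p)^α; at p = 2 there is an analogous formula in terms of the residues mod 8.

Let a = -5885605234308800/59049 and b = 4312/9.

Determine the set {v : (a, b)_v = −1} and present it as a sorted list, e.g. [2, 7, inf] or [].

(a, b) ≡ (-1547, 22) mod (ℚ^×)²; places V = {2, 3, 5, 7, 11, 13, 17, 31, ∞}.
(a,b)_11: α=4, u≡1; β=1, v≡2 (mod 11); (1|11)=+1, (2|11)=-1; sign (−1)^0·+1^1·-1^4 = +1.
(a,b)_5: α=2, u≡2; β=0, v≡3 (mod 5); (2|5)=-1, (3|5)=-1; sign (−1)^0·-1^0·-1^2 = +1.
(a,b)_31: α=2, u≡12; β=0, v≡21 (mod 31); (12|31)=-1, (21|31)=-1; sign (−1)^0·-1^0·-1^2 = +1.
(a,b)_∞: sgn(-1547)=−, sgn(22)=+, so +1.
(a,b)_17: α=1, u≡3; β=0, v≡5 (mod 17); (3|17)=-1, (5|17)=-1; sign (−1)^0·-1^0·-1^1 = -1.
(a,b)_2: α=6, β=3; u≡5, v≡3 (mod 8); ε(u)ε(v)=0·1, αω(v)=6·1, βω(u)=3·1; sum ≡ 1  ⇒  -1.
(a,b)_7: α=1, u≡3; β=2, v≡2 (mod 7); (3|7)=-1, (2|7)=+1; sign (−1)^0·-1^2·+1^1 = +1.
(a,b)_13: α=3, u≡2; β=0, v≡1 (mod 13); (2|13)=-1, (1|13)=+1; sign (−1)^0·-1^0·+1^3 = +1.
(a,b)_3: α=-10, u≡1; β=-2, v≡1 (mod 3); (1|3)=+1, (1|3)=+1; sign (−1)^0·+1^-2·+1^-10 = +1.
(-1547, 22 / ℚ) ramifies at {2, 17}: a division algebra.

[2, 17]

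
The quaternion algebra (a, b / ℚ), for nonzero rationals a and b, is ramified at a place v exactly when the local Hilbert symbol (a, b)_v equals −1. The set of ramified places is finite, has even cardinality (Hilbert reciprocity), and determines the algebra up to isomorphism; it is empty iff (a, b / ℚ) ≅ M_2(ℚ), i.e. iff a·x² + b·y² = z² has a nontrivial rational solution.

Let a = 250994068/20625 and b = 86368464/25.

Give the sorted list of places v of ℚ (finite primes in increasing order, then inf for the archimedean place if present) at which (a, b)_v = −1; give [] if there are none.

[11, 13]

(a, b) ≡ (429, 21) mod (ℚ^×)²; places V = {2, 3, 5, 7, 11, 13, ∞}.
(a,b)_13: α=7, u≡8; β=4, v≡5 (mod 13); (8|13)=-1, (5|13)=-1; sign (−1)^0·-1^4·-1^7 = -1.
(a,b)_5: α=-4, u≡1; β=-2, v≡4 (mod 5); (1|5)=+1, (4|5)=+1; sign (−1)^0·+1^-2·+1^-4 = +1.
(a,b)_2: α=2, β=4; u≡5, v≡5 (mod 8); ε(u)ε(v)=0·0, αω(v)=2·1, βω(u)=4·1; sum ≡ 0  ⇒  +1.
(a,b)_11: α=-1, u≡10; β=0, v≡2 (mod 11); (10|11)=-1, (2|11)=-1; sign (−1)^0·-1^0·-1^-1 = -1.
(a,b)_3: α=-1, u≡2; β=3, v≡1 (mod 3); (2|3)=-1, (1|3)=+1; sign (−1)^1·-1^3·+1^-1 = +1.
(a,b)_∞: sgn(429)=+, sgn(21)=+, so +1.
(a,b)_7: α=0, u≡1; β=1, v≡3 (mod 7); (1|7)=+1, (3|7)=-1; sign (−1)^0·+1^1·-1^0 = +1.
(429, 21 / ℚ) ramifies at {11, 13}: a division algebra.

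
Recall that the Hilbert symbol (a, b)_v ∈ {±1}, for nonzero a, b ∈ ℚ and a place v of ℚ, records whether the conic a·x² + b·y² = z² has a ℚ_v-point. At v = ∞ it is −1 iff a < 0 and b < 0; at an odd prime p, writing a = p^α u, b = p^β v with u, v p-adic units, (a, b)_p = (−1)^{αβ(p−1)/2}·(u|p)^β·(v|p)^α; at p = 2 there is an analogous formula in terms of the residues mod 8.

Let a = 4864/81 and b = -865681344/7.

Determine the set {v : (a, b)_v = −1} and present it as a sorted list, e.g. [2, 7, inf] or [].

Mod squares: a ≡ 19, b ≡ -1168937. Check v ∈ {∞, 2, 3, 7, 11, 17, 19, 47}.
v=3: a=3^-4·(≡1), b=3^4·(≡1) mod 3; (1|3)=+1, (1|3)=+1; (−1)^{-4·4·1}·(+1)^4·(+1)^-4 = +1.
v=∞: 19 > 0 and -1168937 < 0  ⇒  (a,b)_∞ = +1.
v=19: a=19^1·(≡17), b=19^1·(≡2) mod 19; (17|19)=+1, (2|19)=-1; (−1)^{1·1·9}·(+1)^1·(-1)^1 = +1.
v=17: a=17^0·(≡8), b=17^1·(≡2) mod 17; (8|17)=+1, (2|17)=+1; (−1)^{0·1·8}·(+1)^1·(+1)^0 = +1.
v=11: a=11^0·(≡6), b=11^1·(≡9) mod 11; (6|11)=-1, (9|11)=+1; (−1)^{0·1·5}·(-1)^1·(+1)^0 = -1.
v=47: a=47^0·(≡38), b=47^1·(≡38) mod 47; (38|47)=-1, (38|47)=-1; (−1)^{0·1·23}·(-1)^1·(-1)^0 = -1.
v=7: a=7^0·(≡5), b=7^-1·(≡4) mod 7; (5|7)=-1, (4|7)=+1; (−1)^{0·-1·3}·(-1)^-1·(+1)^0 = -1.
v=2: v_2(a)=8, v_2(b)=6; units ≡ 3, 7 (mod 8); ε·ε+αω+βω = 1·1+8·0+6·1 ≡ 1  ⇒  (a,b)_2 = -1.
Ram(19, -1168937) = {2, 7, 11, 47}; no ℚ_2-point on the conic.

[2, 7, 11, 47]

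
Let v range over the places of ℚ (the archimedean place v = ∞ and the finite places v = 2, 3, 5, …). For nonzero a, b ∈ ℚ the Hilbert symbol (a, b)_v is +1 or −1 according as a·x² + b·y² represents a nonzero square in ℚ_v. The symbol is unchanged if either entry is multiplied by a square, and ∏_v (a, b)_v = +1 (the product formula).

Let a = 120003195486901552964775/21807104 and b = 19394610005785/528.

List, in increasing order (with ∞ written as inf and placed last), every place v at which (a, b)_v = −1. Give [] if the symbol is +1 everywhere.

[7, 17, 37, 43]

(a, b) ≡ (196581, 5440098345) mod (ℚ^×)²; places V = {2, 3, 5, 7, 11, 13, 17, 23, 37, 43, 53, ∞}.
(a,b)_3: α=3, u≡1; β=-1, v≡2 (mod 3); (1|3)=+1, (2|3)=-1; sign (−1)^1·+1^-1·-1^3 = +1.
(a,b)_7: α=7, u≡5; β=6, v≡3 (mod 7); (5|7)=-1, (3|7)=-1; sign (−1)^0·-1^6·-1^7 = -1.
(a,b)_13: α=2, u≡2; β=0, v≡5 (mod 13); (2|13)=-1, (5|13)=-1; sign (−1)^0·-1^0·-1^2 = +1.
(a,b)_53: α=2, u≡49; β=1, v≡20 (mod 53); (49|53)=+1, (20|53)=-1; sign (−1)^0·+1^1·-1^2 = +1.
(a,b)_11: α=-3, u≡2; β=-1, v≡9 (mod 11); (2|11)=-1, (9|11)=+1; sign (−1)^1·-1^-1·+1^-3 = +1.
(a,b)_37: α=1, u≡14; β=1, v≡12 (mod 37); (14|37)=-1, (12|37)=+1; sign (−1)^0·-1^1·+1^1 = -1.
(a,b)_5: α=2, u≡4; β=1, v≡4 (mod 5); (4|5)=+1, (4|5)=+1; sign (−1)^0·+1^1·+1^2 = +1.
(a,b)_23: α=1, u≡7; β=1, v≡2 (mod 23); (7|23)=-1, (2|23)=+1; sign (−1)^1·-1^1·+1^1 = +1.
(a,b)_2: α=-14, β=-4; u≡5, v≡1 (mod 8); ε(u)ε(v)=0·0, αω(v)=-14·0, βω(u)=-4·1; sum ≡ 0  ⇒  +1.
(a,b)_17: α=2, u≡14; β=1, v≡11 (mod 17); (14|17)=-1, (11|17)=-1; sign (−1)^0·-1^1·-1^2 = -1.
(a,b)_∞: sgn(196581)=+, sgn(5440098345)=+, so +1.
(a,b)_43: α=2, u≡12; β=1, v≡29 (mod 43); (12|43)=-1, (29|43)=-1; sign (−1)^0·-1^1·-1^2 = -1.
|Ram(196581, 5440098345)| = 4, even; anisotropic at {7, 17, 37, 43}.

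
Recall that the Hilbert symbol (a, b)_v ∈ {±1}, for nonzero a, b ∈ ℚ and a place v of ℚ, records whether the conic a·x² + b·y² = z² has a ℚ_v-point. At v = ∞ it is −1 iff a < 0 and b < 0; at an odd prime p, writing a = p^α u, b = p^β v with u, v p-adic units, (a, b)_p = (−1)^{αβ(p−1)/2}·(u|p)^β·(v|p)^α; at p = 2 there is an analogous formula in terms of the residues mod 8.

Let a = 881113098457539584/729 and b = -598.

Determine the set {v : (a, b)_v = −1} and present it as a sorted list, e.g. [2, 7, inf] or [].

[13, 23, 29, 31]

Mod squares: a ≡ 81809, b ≡ -598. Check v ∈ {∞, 2, 3, 7, 13, 23, 29, 31}.
v=31: a=31^1·(≡28), b=31^0·(≡22) mod 31; (28|31)=+1, (22|31)=-1; (−1)^{1·0·15}·(+1)^0·(-1)^1 = -1.
v=23: a=23^2·(≡21), b=23^1·(≡20) mod 23; (21|23)=-1, (20|23)=-1; (−1)^{2·1·11}·(-1)^1·(-1)^2 = -1.
v=3: a=3^-6·(≡2), b=3^0·(≡2) mod 3; (2|3)=-1, (2|3)=-1; (−1)^{-6·0·1}·(-1)^0·(-1)^-6 = +1.
v=29: a=29^1·(≡26), b=29^0·(≡11) mod 29; (26|29)=-1, (11|29)=-1; (−1)^{1·0·14}·(-1)^0·(-1)^1 = -1.
v=13: a=13^3·(≡1), b=13^1·(≡6) mod 13; (1|13)=+1, (6|13)=-1; (−1)^{3·1·6}·(+1)^1·(-1)^3 = -1.
v=∞: 81809 > 0 and -598 < 0  ⇒  (a,b)_∞ = +1.
v=2: v_2(a)=10, v_2(b)=1; units ≡ 1, 5 (mod 8); ε·ε+αω+βω = 0·0+10·1+1·0 ≡ 0  ⇒  (a,b)_2 = +1.
v=7: a=7^7·(≡4), b=7^0·(≡4) mod 7; (4|7)=+1, (4|7)=+1; (−1)^{7·0·3}·(+1)^0·(+1)^7 = +1.
(81809, -598 / ℚ) ramifies at {13, 23, 29, 31}: a division algebra.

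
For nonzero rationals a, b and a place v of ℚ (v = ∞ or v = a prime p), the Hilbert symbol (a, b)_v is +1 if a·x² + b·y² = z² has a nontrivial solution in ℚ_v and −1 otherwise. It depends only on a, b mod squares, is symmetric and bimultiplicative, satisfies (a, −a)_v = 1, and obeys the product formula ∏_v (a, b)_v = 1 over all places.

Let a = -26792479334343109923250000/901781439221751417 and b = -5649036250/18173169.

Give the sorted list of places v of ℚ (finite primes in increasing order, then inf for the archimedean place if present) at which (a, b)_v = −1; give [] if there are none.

[13, inf]

Mod squares: a ≡ -221, b ≡ -442. Check v ∈ {∞, 2, 3, 5, 7, 11, 13, 17, 19, 23, 29, 37}.
v=7: a=7^-4·(≡6), b=7^-4·(≡5) mod 7; (6|7)=-1, (5|7)=-1; (−1)^{-4·-4·3}·(-1)^-4·(-1)^-4 = +1.
v=19: a=19^2·(≡7), b=19^0·(≡8) mod 19; (7|19)=+1, (8|19)=-1; (−1)^{2·0·9}·(+1)^0·(-1)^2 = +1.
v=11: a=11^2·(≡6), b=11^2·(≡9) mod 11; (6|11)=-1, (9|11)=+1; (−1)^{2·2·5}·(-1)^2·(+1)^2 = +1.
v=17: a=17^-1·(≡2), b=17^1·(≡4) mod 17; (2|17)=+1, (4|17)=+1; (−1)^{-1·1·8}·(+1)^1·(+1)^-1 = +1.
v=5: a=5^6·(≡1), b=5^4·(≡3) mod 5; (1|5)=+1, (3|5)=-1; (−1)^{6·4·2}·(+1)^4·(-1)^6 = +1.
v=37: a=37^2·(≡25), b=37^0·(≡20) mod 37; (25|37)=+1, (20|37)=-1; (−1)^{2·0·18}·(+1)^0·(-1)^2 = +1.
v=2: v_2(a)=4, v_2(b)=1; units ≡ 3, 3 (mod 8); ε·ε+αω+βω = 1·1+4·1+1·1 ≡ 0  ⇒  (a,b)_2 = +1.
v=13: a=13^11·(≡3), b=13^3·(≡7) mod 13; (3|13)=+1, (7|13)=-1; (−1)^{11·3·6}·(+1)^3·(-1)^11 = -1.
v=3: a=3^-10·(≡1), b=3^-2·(≡2) mod 3; (1|3)=+1, (2|3)=-1; (−1)^{-10·-2·1}·(+1)^-2·(-1)^-10 = +1.
v=23: a=23^-2·(≡12), b=23^0·(≡8) mod 23; (12|23)=+1, (8|23)=+1; (−1)^{-2·0·11}·(+1)^0·(+1)^-2 = +1.
v=29: a=29^-4·(≡18), b=29^-2·(≡4) mod 29; (18|29)=-1, (4|29)=+1; (−1)^{-4·-2·14}·(-1)^-2·(+1)^-4 = +1.
v=∞: -221 < 0 and -442 < 0  ⇒  (a,b)_∞ = -1.
|Ram(-221, -442)| = 2, even; anisotropic at {13, ∞}.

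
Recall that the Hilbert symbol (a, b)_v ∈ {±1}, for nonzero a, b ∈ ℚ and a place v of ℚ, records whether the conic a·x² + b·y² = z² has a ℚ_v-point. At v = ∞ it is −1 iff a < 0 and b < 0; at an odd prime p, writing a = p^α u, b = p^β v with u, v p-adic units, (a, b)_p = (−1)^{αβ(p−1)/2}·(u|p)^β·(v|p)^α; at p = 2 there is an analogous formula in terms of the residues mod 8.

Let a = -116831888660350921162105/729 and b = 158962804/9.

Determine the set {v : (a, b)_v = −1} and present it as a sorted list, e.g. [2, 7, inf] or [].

Mod squares: a ≡ -7151545, b ≡ 29029. Check v ∈ {∞, 2, 3, 5, 7, 11, 13, 17, 29, 31, 37, 43}.
v=11: a=11^2·(≡7), b=11^1·(≡10) mod 11; (7|11)=-1, (10|11)=-1; (−1)^{2·1·5}·(-1)^1·(-1)^2 = -1.
v=7: a=7^4·(≡3), b=7^1·(≡3) mod 7; (3|7)=-1, (3|7)=-1; (−1)^{4·1·3}·(-1)^1·(-1)^4 = -1.
v=43: a=43^1·(≡4), b=43^0·(≡21) mod 43; (4|43)=+1, (21|43)=+1; (−1)^{1·0·21}·(+1)^0·(+1)^1 = +1.
v=3: a=3^-6·(≡2), b=3^-2·(≡1) mod 3; (2|3)=-1, (1|3)=+1; (−1)^{-6·-2·1}·(-1)^-2·(+1)^-6 = +1.
v=37: a=37^3·(≡12), b=37^2·(≡34) mod 37; (12|37)=+1, (34|37)=+1; (−1)^{3·2·18}·(+1)^2·(+1)^3 = +1.
v=13: a=13^2·(≡2), b=13^1·(≡12) mod 13; (2|13)=-1, (12|13)=+1; (−1)^{2·1·6}·(-1)^1·(+1)^2 = -1.
v=∞: -7151545 < 0 and 29029 > 0  ⇒  (a,b)_∞ = +1.
v=31: a=31^1·(≡10), b=31^0·(≡22) mod 31; (10|31)=+1, (22|31)=-1; (−1)^{1·0·15}·(+1)^0·(-1)^1 = -1.
v=29: a=29^3·(≡19), b=29^1·(≡11) mod 29; (19|29)=-1, (11|29)=-1; (−1)^{3·1·14}·(-1)^1·(-1)^3 = +1.
v=17: a=17^2·(≡2), b=17^0·(≡6) mod 17; (2|17)=+1, (6|17)=-1; (−1)^{2·0·8}·(+1)^0·(-1)^2 = +1.
v=2: v_2(a)=0, v_2(b)=2; units ≡ 7, 5 (mod 8); ε·ε+αω+βω = 1·0+0·1+2·0 ≡ 0  ⇒  (a,b)_2 = +1.
v=5: a=5^1·(≡1), b=5^0·(≡1) mod 5; (1|5)=+1, (1|5)=+1; (−1)^{1·0·2}·(+1)^0·(+1)^1 = +1.
(-7151545, 29029 / ℚ) ramifies at {7, 11, 13, 31}: a division algebra.

[7, 11, 13, 31]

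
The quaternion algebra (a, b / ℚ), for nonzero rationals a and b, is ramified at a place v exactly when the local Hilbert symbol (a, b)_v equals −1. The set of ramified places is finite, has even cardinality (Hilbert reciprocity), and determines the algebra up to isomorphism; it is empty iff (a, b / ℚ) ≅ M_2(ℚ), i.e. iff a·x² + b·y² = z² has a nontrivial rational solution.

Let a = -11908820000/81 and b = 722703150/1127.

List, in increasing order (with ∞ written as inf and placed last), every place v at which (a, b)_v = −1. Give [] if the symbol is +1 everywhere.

[37, 43]

(a, b) ≡ (-9842, 437138) mod (ℚ^×)²; places V = {2, 3, 5, 7, 11, 13, 17, 19, 23, 37, 43, ∞}.
(a,b)_5: α=4, u≡3; β=2, v≡3 (mod 5); (3|5)=-1, (3|5)=-1; sign (−1)^0·-1^2·-1^4 = +1.
(a,b)_43: α=0, u≡20; β=1, v≡3 (mod 43); (20|43)=-1, (3|43)=-1; sign (−1)^0·-1^1·-1^0 = -1.
(a,b)_∞: sgn(-9842)=−, sgn(437138)=+, so +1.
(a,b)_11: α=2, u≡9; β=0, v≡3 (mod 11); (9|11)=+1, (3|11)=+1; sign (−1)^0·+1^0·+1^2 = +1.
(a,b)_3: α=-4, u≡1; β=2, v≡2 (mod 3); (1|3)=+1, (2|3)=-1; sign (−1)^0·+1^2·-1^-4 = +1.
(a,b)_37: α=1, u≡11; β=0, v≡23 (mod 37); (11|37)=+1, (23|37)=-1; sign (−1)^0·+1^0·-1^1 = -1.
(a,b)_23: α=0, u≡18; β=-1, v≡16 (mod 23); (18|23)=+1, (16|23)=+1; sign (−1)^0·+1^-1·+1^0 = +1.
(a,b)_19: α=1, u≡15; β=0, v≡6 (mod 19); (15|19)=-1, (6|19)=+1; sign (−1)^0·-1^0·+1^1 = +1.
(a,b)_7: α=1, u≡2; β=-2, v≡4 (mod 7); (2|7)=+1, (4|7)=+1; sign (−1)^0·+1^-2·+1^1 = +1.
(a,b)_13: α=0, u≡9; β=3, v≡7 (mod 13); (9|13)=+1, (7|13)=-1; sign (−1)^0·+1^3·-1^0 = +1.
(a,b)_17: α=0, u≡15; β=1, v≡10 (mod 17); (15|17)=+1, (10|17)=-1; sign (−1)^0·+1^1·-1^0 = +1.
(a,b)_2: α=5, β=1; u≡7, v≡1 (mod 8); ε(u)ε(v)=1·0, αω(v)=5·0, βω(u)=1·0; sum ≡ 0  ⇒  +1.
(-9842, 437138 / ℚ) ramifies at {37, 43}: a division algebra.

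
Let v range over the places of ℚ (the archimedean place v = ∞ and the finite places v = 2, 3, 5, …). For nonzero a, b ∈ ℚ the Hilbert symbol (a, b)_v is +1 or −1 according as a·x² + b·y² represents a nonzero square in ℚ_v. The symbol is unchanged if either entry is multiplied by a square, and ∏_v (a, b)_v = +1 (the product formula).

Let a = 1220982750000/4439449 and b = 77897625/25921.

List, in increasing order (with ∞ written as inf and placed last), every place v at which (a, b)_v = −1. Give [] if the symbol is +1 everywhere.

[13, 19]

Mod squares: a ≡ 19, b ≡ 3705. Check v ∈ {∞, 2, 3, 5, 7, 13, 19, 23, 29, 43}.
v=13: a=13^4·(≡7), b=13^1·(≡4) mod 13; (7|13)=-1, (4|13)=+1; (−1)^{4·1·6}·(-1)^1·(+1)^4 = -1.
v=7: a=7^-4·(≡6), b=7^-2·(≡2) mod 7; (6|7)=-1, (2|7)=+1; (−1)^{-4·-2·3}·(-1)^-2·(+1)^-4 = +1.
v=19: a=19^1·(≡1), b=19^1·(≡11) mod 19; (1|19)=+1, (11|19)=+1; (−1)^{1·1·9}·(+1)^1·(+1)^1 = -1.
v=43: a=43^-2·(≡22), b=43^0·(≡34) mod 43; (22|43)=-1, (34|43)=-1; (−1)^{-2·0·21}·(-1)^0·(-1)^-2 = +1.
v=2: v_2(a)=4, v_2(b)=0; units ≡ 3, 1 (mod 8); ε·ε+αω+βω = 1·0+4·0+0·1 ≡ 0  ⇒  (a,b)_2 = +1.
v=3: a=3^2·(≡1), b=3^1·(≡2) mod 3; (1|3)=+1, (2|3)=-1; (−1)^{2·1·1}·(+1)^1·(-1)^2 = +1.
v=∞: 19 > 0 and 3705 > 0  ⇒  (a,b)_∞ = +1.
v=23: a=23^0·(≡11), b=23^-2·(≡2) mod 23; (11|23)=-1, (2|23)=+1; (−1)^{0·-2·11}·(-1)^-2·(+1)^0 = +1.
v=5: a=5^6·(≡4), b=5^3·(≡1) mod 5; (4|5)=+1, (1|5)=+1; (−1)^{6·3·2}·(+1)^3·(+1)^6 = +1.
v=29: a=29^0·(≡14), b=29^2·(≡6) mod 29; (14|29)=-1, (6|29)=+1; (−1)^{0·2·14}·(-1)^2·(+1)^0 = +1.
Ram(19, 3705) = {13, 19}; no ℚ_13-point on the conic.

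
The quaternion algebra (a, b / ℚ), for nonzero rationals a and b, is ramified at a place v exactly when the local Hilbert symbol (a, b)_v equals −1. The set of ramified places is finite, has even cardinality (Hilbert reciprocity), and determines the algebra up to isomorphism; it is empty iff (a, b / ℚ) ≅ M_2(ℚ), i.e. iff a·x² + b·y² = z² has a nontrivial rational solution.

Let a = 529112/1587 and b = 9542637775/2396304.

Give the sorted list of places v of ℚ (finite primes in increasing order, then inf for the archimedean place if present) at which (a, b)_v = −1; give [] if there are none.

(a, b) ≡ (114, 31) mod (ℚ^×)²; places V = {2, 3, 5, 11, 19, 23, 29, 31, 43, 59, ∞}.
(a,b)_23: α=-2, u≡22; β=0, v≡12 (mod 23); (22|23)=-1, (12|23)=+1; sign (−1)^0·-1^0·+1^-2 = +1.
(a,b)_43: α=0, u≡33; β=-2, v≡41 (mod 43); (33|43)=-1, (41|43)=+1; sign (−1)^0·-1^-2·+1^0 = +1.
(a,b)_59: α=2, u≡14; β=0, v≡32 (mod 59); (14|59)=-1, (32|59)=-1; sign (−1)^0·-1^0·-1^2 = +1.
(a,b)_∞: sgn(114)=+, sgn(31)=+, so +1.
(a,b)_3: α=-1, u≡2; β=-4, v≡1 (mod 3); (2|3)=-1, (1|3)=+1; sign (−1)^0·-1^-4·+1^-1 = +1.
(a,b)_29: α=0, u≡10; β=2, v≡18 (mod 29); (10|29)=-1, (18|29)=-1; sign (−1)^0·-1^2·-1^0 = +1.
(a,b)_11: α=0, u≡4; β=4, v≡4 (mod 11); (4|11)=+1, (4|11)=+1; sign (−1)^0·+1^4·+1^0 = +1.
(a,b)_5: α=0, u≡1; β=2, v≡4 (mod 5); (1|5)=+1, (4|5)=+1; sign (−1)^0·+1^2·+1^0 = +1.
(a,b)_31: α=0, u≡11; β=1, v≡8 (mod 31); (11|31)=-1, (8|31)=+1; sign (−1)^0·-1^1·+1^0 = -1.
(a,b)_19: α=1, u≡7; β=0, v≡13 (mod 19); (7|19)=+1, (13|19)=-1; sign (−1)^0·+1^0·-1^1 = -1.
(a,b)_2: α=3, β=-4; u≡1, v≡7 (mod 8); ε(u)ε(v)=0·1, αω(v)=3·0, βω(u)=-4·0; sum ≡ 0  ⇒  +1.
Ram(114, 31) = {19, 31}; no ℚ_19-point on the conic.

[19, 31]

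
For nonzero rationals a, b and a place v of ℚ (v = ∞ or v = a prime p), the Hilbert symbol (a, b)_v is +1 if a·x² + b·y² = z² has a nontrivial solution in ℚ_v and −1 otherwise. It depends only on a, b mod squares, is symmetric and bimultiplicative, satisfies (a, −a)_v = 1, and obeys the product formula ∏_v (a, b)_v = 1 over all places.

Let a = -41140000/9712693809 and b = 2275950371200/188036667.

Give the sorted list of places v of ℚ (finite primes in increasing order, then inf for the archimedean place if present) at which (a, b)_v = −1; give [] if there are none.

[3, 11]

(a, b) ≡ (-34, 66) mod (ℚ^×)²; places V = {2, 3, 5, 7, 11, 13, 17, 19, 29, 43, ∞}.
(a,b)_29: α=0, u≡25; β=-2, v≡12 (mod 29); (25|29)=+1, (12|29)=-1; sign (−1)^0·+1^-2·-1^0 = +1.
(a,b)_19: α=-4, u≡17; β=0, v≡6 (mod 19); (17|19)=+1, (6|19)=+1; sign (−1)^0·+1^0·+1^-4 = +1.
(a,b)_43: α=0, u≡23; β=2, v≡35 (mod 43); (23|43)=+1, (35|43)=+1; sign (−1)^0·+1^2·+1^0 = +1.
(a,b)_13: α=-2, u≡2; β=-2, v≡1 (mod 13); (2|13)=-1, (1|13)=+1; sign (−1)^0·-1^-2·+1^-2 = +1.
(a,b)_17: α=1, u≡16; β=2, v≡8 (mod 17); (16|17)=+1, (8|17)=+1; sign (−1)^0·+1^2·+1^1 = +1.
(a,b)_∞: sgn(-34)=−, sgn(66)=+, so +1.
(a,b)_7: α=-2, u≡2; β=-2, v≡5 (mod 7); (2|7)=+1, (5|7)=-1; sign (−1)^0·+1^-2·-1^-2 = +1.
(a,b)_3: α=-2, u≡2; β=-3, v≡1 (mod 3); (2|3)=-1, (1|3)=+1; sign (−1)^0·-1^-3·+1^-2 = -1.
(a,b)_11: α=2, u≡2; β=3, v≡6 (mod 11); (2|11)=-1, (6|11)=-1; sign (−1)^0·-1^3·-1^2 = -1.
(a,b)_2: α=5, β=7; u≡7, v≡1 (mod 8); ε(u)ε(v)=1·0, αω(v)=5·0, βω(u)=7·0; sum ≡ 0  ⇒  +1.
(a,b)_5: α=4, u≡4; β=2, v≡4 (mod 5); (4|5)=+1, (4|5)=+1; sign (−1)^0·+1^2·+1^4 = +1.
(-34, 66 / ℚ) ramifies at {3, 11}: a division algebra.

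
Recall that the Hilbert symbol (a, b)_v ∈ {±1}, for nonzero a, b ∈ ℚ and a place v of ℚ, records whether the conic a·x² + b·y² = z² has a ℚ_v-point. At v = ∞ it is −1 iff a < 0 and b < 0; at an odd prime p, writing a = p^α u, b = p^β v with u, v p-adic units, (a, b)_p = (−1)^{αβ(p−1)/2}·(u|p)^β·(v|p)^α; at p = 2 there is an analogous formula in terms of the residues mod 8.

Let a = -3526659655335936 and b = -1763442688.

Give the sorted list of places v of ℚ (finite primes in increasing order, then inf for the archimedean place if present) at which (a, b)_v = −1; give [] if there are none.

[31, inf]

Mod squares: a ≡ -31, b ≡ -7. Check v ∈ {∞, 2, 3, 7, 31}.
v=3: a=3^2·(≡2), b=3^0·(≡2) mod 3; (2|3)=-1, (2|3)=-1; (−1)^{2·0·1}·(-1)^0·(-1)^2 = +1.
v=2: v_2(a)=28, v_2(b)=18; units ≡ 1, 1 (mod 8); ε·ε+αω+βω = 0·0+28·0+18·0 ≡ 0  ⇒  (a,b)_2 = +1.
v=∞: -31 < 0 and -7 < 0  ⇒  (a,b)_∞ = -1.
v=7: a=7^2·(≡4), b=7^1·(≡5) mod 7; (4|7)=+1, (5|7)=-1; (−1)^{2·1·3}·(+1)^1·(-1)^2 = +1.
v=31: a=31^3·(≡6), b=31^2·(≡6) mod 31; (6|31)=-1, (6|31)=-1; (−1)^{3·2·15}·(-1)^2·(-1)^3 = -1.
(-31, -7 / ℚ) ramifies at {31, ∞}: a division algebra.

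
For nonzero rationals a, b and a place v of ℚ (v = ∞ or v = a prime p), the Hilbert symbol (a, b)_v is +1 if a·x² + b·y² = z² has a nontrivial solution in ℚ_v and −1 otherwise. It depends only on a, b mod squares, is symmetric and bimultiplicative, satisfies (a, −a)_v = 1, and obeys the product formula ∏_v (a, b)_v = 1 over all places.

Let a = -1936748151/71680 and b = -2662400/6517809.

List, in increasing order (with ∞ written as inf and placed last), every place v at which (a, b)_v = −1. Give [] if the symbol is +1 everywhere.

Mod squares: a ≡ -2730, b ≡ -26. Check v ∈ {∞, 2, 3, 5, 7, 13, 23, 29, 37}.
v=5: a=5^-1·(≡4), b=5^2·(≡1) mod 5; (4|5)=+1, (1|5)=+1; (−1)^{-1·2·2}·(+1)^2·(+1)^-1 = +1.
v=13: a=13^1·(≡8), b=13^1·(≡11) mod 13; (8|13)=-1, (11|13)=-1; (−1)^{1·1·6}·(-1)^1·(-1)^1 = +1.
v=∞: -2730 < 0 and -26 < 0  ⇒  (a,b)_∞ = -1.
v=23: a=23^0·(≡7), b=23^-2·(≡5) mod 23; (7|23)=-1, (5|23)=-1; (−1)^{0·-2·11}·(-1)^-2·(-1)^0 = +1.
v=29: a=29^2·(≡28), b=29^0·(≡3) mod 29; (28|29)=+1, (3|29)=-1; (−1)^{2·0·14}·(+1)^0·(-1)^2 = +1.
v=37: a=37^0·(≡8), b=37^-2·(≡27) mod 37; (8|37)=-1, (27|37)=+1; (−1)^{0·-2·18}·(-1)^-2·(+1)^0 = +1.
v=3: a=3^11·(≡2), b=3^-2·(≡1) mod 3; (2|3)=-1, (1|3)=+1; (−1)^{11·-2·1}·(-1)^-2·(+1)^11 = +1.
v=7: a=7^-1·(≡2), b=7^0·(≡2) mod 7; (2|7)=+1, (2|7)=+1; (−1)^{-1·0·3}·(+1)^0·(+1)^-1 = +1.
v=2: v_2(a)=-11, v_2(b)=13; units ≡ 3, 3 (mod 8); ε·ε+αω+βω = 1·1+-11·1+13·1 ≡ 1  ⇒  (a,b)_2 = -1.
Ram(-2730, -26) = {2, ∞}; no ℚ_2-point on the conic.

[2, inf]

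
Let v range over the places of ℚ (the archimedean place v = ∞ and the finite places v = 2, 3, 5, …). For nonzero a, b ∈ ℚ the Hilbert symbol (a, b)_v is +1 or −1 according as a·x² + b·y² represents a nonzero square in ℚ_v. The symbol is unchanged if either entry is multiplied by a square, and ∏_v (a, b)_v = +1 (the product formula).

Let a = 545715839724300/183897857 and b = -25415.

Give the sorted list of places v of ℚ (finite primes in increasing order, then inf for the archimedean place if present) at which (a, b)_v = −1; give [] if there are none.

[13, 29]

(a, b) ≡ (3451, -25415) mod (ℚ^×)²; places V = {2, 3, 5, 7, 11, 13, 17, 23, 29, 31, 41, 43, ∞}.
(a,b)_23: α=-2, u≡2; β=1, v≡22 (mod 23); (2|23)=+1, (22|23)=-1; sign (−1)^0·+1^1·-1^-2 = +1.
(a,b)_29: α=1, u≡26; β=0, v≡18 (mod 29); (26|29)=-1, (18|29)=-1; sign (−1)^0·-1^0·-1^1 = -1.
(a,b)_17: α=-1, u≡16; β=1, v≡1 (mod 17); (16|17)=+1, (1|17)=+1; sign (−1)^0·+1^1·+1^-1 = +1.
(a,b)_5: α=2, u≡1; β=1, v≡2 (mod 5); (1|5)=+1, (2|5)=-1; sign (−1)^0·+1^1·-1^2 = +1.
(a,b)_13: α=-2, u≡11; β=1, v≡8 (mod 13); (11|13)=-1, (8|13)=-1; sign (−1)^0·-1^1·-1^-2 = -1.
(a,b)_∞: sgn(3451)=+, sgn(-25415)=−, so +1.
(a,b)_2: α=2, β=0; u≡3, v≡1 (mod 8); ε(u)ε(v)=1·0, αω(v)=2·0, βω(u)=0·1; sum ≡ 0  ⇒  +1.
(a,b)_7: α=1, u≡5; β=0, v≡2 (mod 7); (5|7)=-1, (2|7)=+1; sign (−1)^0·-1^0·+1^1 = +1.
(a,b)_31: α=2, u≡19; β=0, v≡5 (mod 31); (19|31)=+1, (5|31)=+1; sign (−1)^0·+1^0·+1^2 = +1.
(a,b)_11: α=-2, u≡7; β=0, v≡6 (mod 11); (7|11)=-1, (6|11)=-1; sign (−1)^0·-1^0·-1^-2 = +1.
(a,b)_41: α=2, u≡12; β=0, v≡5 (mod 41); (12|41)=-1, (5|41)=+1; sign (−1)^0·-1^0·+1^2 = +1.
(a,b)_3: α=2, u≡1; β=0, v≡1 (mod 3); (1|3)=+1, (1|3)=+1; sign (−1)^0·+1^0·+1^2 = +1.
(a,b)_43: α=2, u≡15; β=0, v≡41 (mod 43); (15|43)=+1, (41|43)=+1; sign (−1)^0·+1^0·+1^2 = +1.
Ram(3451, -25415) = {13, 29}; no ℚ_13-point on the conic.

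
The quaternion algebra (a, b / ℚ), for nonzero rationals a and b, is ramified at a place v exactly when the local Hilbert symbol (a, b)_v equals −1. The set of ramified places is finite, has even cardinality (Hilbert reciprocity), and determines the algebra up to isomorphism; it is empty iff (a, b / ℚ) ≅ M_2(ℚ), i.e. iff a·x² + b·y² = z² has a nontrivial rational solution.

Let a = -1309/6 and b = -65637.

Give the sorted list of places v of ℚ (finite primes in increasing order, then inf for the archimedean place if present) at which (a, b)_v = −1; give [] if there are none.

Mod squares: a ≡ -7854, b ≡ -7293. Check v ∈ {∞, 2, 3, 7, 11, 13, 17}.
v=11: a=11^1·(≡4), b=11^1·(≡6) mod 11; (4|11)=+1, (6|11)=-1; (−1)^{1·1·5}·(+1)^1·(-1)^1 = +1.
v=3: a=3^-1·(≡1), b=3^3·(≡2) mod 3; (1|3)=+1, (2|3)=-1; (−1)^{-1·3·1}·(+1)^3·(-1)^-1 = +1.
v=2: v_2(a)=-1, v_2(b)=0; units ≡ 1, 3 (mod 8); ε·ε+αω+βω = 0·1+-1·1+0·0 ≡ 1  ⇒  (a,b)_2 = -1.
v=∞: -7854 < 0 and -7293 < 0  ⇒  (a,b)_∞ = -1.
v=17: a=17^1·(≡7), b=17^1·(≡15) mod 17; (7|17)=-1, (15|17)=+1; (−1)^{1·1·8}·(-1)^1·(+1)^1 = -1.
v=13: a=13^0·(≡5), b=13^1·(≡8) mod 13; (5|13)=-1, (8|13)=-1; (−1)^{0·1·6}·(-1)^1·(-1)^0 = -1.
v=7: a=7^1·(≡5), b=7^0·(≡2) mod 7; (5|7)=-1, (2|7)=+1; (−1)^{1·0·3}·(-1)^0·(+1)^1 = +1.
Ram(-7854, -7293) = {2, 13, 17, ∞}; no ℚ_2-point on the conic.

[2, 13, 17, inf]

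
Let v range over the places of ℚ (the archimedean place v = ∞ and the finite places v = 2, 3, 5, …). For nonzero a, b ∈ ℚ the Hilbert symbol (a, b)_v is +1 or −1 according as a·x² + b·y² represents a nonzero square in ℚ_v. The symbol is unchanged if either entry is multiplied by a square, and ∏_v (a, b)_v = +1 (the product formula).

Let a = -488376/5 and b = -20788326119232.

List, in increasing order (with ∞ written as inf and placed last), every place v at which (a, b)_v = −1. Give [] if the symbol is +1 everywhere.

Mod squares: a ≡ -67830, b ≡ -133. Check v ∈ {∞, 2, 3, 5, 7, 17, 19}.
v=2: v_2(a)=3, v_2(b)=6; units ≡ 5, 3 (mod 8); ε·ε+αω+βω = 0·1+3·1+6·1 ≡ 1  ⇒  (a,b)_2 = -1.
v=19: a=19^1·(≡12), b=19^3·(≡13) mod 19; (12|19)=-1, (13|19)=-1; (−1)^{1·3·9}·(-1)^3·(-1)^1 = -1.
v=∞: -67830 < 0 and -133 < 0  ⇒  (a,b)_∞ = -1.
v=7: a=7^1·(≡3), b=7^1·(≡2) mod 7; (3|7)=-1, (2|7)=+1; (−1)^{1·1·3}·(-1)^1·(+1)^1 = +1.
v=5: a=5^-1·(≡4), b=5^0·(≡3) mod 5; (4|5)=+1, (3|5)=-1; (−1)^{-1·0·2}·(+1)^0·(-1)^-1 = -1.
v=17: a=17^1·(≡14), b=17^4·(≡5) mod 17; (14|17)=-1, (5|17)=-1; (−1)^{1·4·8}·(-1)^4·(-1)^1 = -1.
v=3: a=3^3·(≡1), b=3^4·(≡2) mod 3; (1|3)=+1, (2|3)=-1; (−1)^{3·4·1}·(+1)^4·(-1)^3 = -1.
(-67830, -133 / ℚ) ramifies at {2, 3, 5, 17, 19, ∞}: a division algebra.

[2, 3, 5, 17, 19, inf]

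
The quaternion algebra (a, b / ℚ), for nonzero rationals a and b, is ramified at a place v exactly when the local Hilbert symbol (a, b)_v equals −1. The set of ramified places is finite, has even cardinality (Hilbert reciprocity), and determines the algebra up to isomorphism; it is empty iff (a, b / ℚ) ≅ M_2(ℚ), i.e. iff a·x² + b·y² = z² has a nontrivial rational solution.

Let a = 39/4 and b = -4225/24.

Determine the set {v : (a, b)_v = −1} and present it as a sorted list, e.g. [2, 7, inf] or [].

[3, 13]

(a, b) ≡ (39, -6) mod (ℚ^×)²; places V = {2, 3, 5, 13, ∞}.
(a,b)_13: α=1, u≡4; β=2, v≡6 (mod 13); (4|13)=+1, (6|13)=-1; sign (−1)^0·+1^2·-1^1 = -1.
(a,b)_∞: sgn(39)=+, sgn(-6)=−, so +1.
(a,b)_2: α=-2, β=-3; u≡7, v≡5 (mod 8); ε(u)ε(v)=1·0, αω(v)=-2·1, βω(u)=-3·0; sum ≡ 0  ⇒  +1.
(a,b)_3: α=1, u≡1; β=-1, v≡1 (mod 3); (1|3)=+1, (1|3)=+1; sign (−1)^1·+1^-1·+1^1 = -1.
(a,b)_5: α=0, u≡1; β=2, v≡4 (mod 5); (1|5)=+1, (4|5)=+1; sign (−1)^0·+1^2·+1^0 = +1.
Ram(39, -6) = {3, 13}; no ℚ_3-point on the conic.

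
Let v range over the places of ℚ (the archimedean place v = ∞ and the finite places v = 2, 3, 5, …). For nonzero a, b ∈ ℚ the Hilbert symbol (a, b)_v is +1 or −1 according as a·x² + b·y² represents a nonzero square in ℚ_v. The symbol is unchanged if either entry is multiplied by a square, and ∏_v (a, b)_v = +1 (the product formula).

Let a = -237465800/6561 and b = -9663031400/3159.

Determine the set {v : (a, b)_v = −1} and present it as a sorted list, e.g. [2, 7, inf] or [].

[2, 11, 23, inf]

(a, b) ≡ (-6578, -19734) mod (ℚ^×)²; places V = {2, 3, 5, 11, 13, 19, 23, ∞}.
(a,b)_∞: sgn(-6578)=−, sgn(-19734)=−, so -1.
(a,b)_3: α=-8, u≡1; β=-5, v≡1 (mod 3); (1|3)=+1, (1|3)=+1; sign (−1)^0·+1^-5·+1^-8 = +1.
(a,b)_23: α=1, u≡9; β=3, v≡16 (mod 23); (9|23)=+1, (16|23)=+1; sign (−1)^1·+1^3·+1^1 = -1.
(a,b)_5: α=2, u≡3; β=2, v≡1 (mod 5); (3|5)=-1, (1|5)=+1; sign (−1)^0·-1^2·+1^2 = +1.
(a,b)_2: α=3, β=3; u≡7, v≡5 (mod 8); ε(u)ε(v)=1·0, αω(v)=3·1, βω(u)=3·0; sum ≡ 1  ⇒  -1.
(a,b)_19: α=2, u≡3; β=2, v≡17 (mod 19); (3|19)=-1, (17|19)=+1; sign (−1)^0·-1^2·+1^2 = +1.
(a,b)_11: α=1, u≡6; β=1, v≡2 (mod 11); (6|11)=-1, (2|11)=-1; sign (−1)^1·-1^1·-1^1 = -1.
(a,b)_13: α=1, u≡10; β=-1, v≡12 (mod 13); (10|13)=+1, (12|13)=+1; sign (−1)^0·+1^-1·+1^1 = +1.
Ram(-6578, -19734) = {2, 11, 23, ∞}; no ℚ_2-point on the conic.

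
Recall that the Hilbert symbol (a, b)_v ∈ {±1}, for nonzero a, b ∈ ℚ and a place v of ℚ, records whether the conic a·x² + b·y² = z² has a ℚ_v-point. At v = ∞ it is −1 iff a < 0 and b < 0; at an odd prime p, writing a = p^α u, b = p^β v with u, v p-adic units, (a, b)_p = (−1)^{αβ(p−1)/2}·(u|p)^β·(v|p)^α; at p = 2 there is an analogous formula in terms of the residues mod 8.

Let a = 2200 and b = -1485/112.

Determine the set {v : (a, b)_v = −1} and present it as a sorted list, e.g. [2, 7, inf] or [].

[2, 5]

Mod squares: a ≡ 22, b ≡ -1155. Check v ∈ {∞, 2, 3, 5, 7, 11}.
v=11: a=11^1·(≡2), b=11^1·(≡4) mod 11; (2|11)=-1, (4|11)=+1; (−1)^{1·1·5}·(-1)^1·(+1)^1 = +1.
v=3: a=3^0·(≡1), b=3^3·(≡2) mod 3; (1|3)=+1, (2|3)=-1; (−1)^{0·3·1}·(+1)^3·(-1)^0 = +1.
v=2: v_2(a)=3, v_2(b)=-4; units ≡ 3, 5 (mod 8); ε·ε+αω+βω = 1·0+3·1+-4·1 ≡ 1  ⇒  (a,b)_2 = -1.
v=5: a=5^2·(≡3), b=5^1·(≡4) mod 5; (3|5)=-1, (4|5)=+1; (−1)^{2·1·2}·(-1)^1·(+1)^2 = -1.
v=∞: 22 > 0 and -1155 < 0  ⇒  (a,b)_∞ = +1.
v=7: a=7^0·(≡2), b=7^-1·(≡3) mod 7; (2|7)=+1, (3|7)=-1; (−1)^{0·-1·3}·(+1)^-1·(-1)^0 = +1.
|Ram(22, -1155)| = 2, even; anisotropic at {2, 5}.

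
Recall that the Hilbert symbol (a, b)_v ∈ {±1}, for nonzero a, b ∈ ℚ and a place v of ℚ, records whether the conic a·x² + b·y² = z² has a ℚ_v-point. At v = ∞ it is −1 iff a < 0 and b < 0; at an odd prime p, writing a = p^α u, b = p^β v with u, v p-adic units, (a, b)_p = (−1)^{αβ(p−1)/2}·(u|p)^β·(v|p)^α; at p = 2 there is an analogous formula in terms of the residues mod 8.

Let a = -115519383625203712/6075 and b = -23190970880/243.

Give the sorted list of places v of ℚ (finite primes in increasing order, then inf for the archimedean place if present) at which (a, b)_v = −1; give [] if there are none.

[2, inf]

Mod squares: a ≡ -21, b ≡ -2310. Check v ∈ {∞, 2, 3, 5, 7, 11, 19}.
v=11: a=11^2·(≡4), b=11^1·(≡7) mod 11; (4|11)=+1, (7|11)=-1; (−1)^{2·1·5}·(+1)^1·(-1)^2 = +1.
v=19: a=19^2·(≡7), b=19^0·(≡13) mod 19; (7|19)=+1, (13|19)=-1; (−1)^{2·0·9}·(+1)^0·(-1)^2 = +1.
v=7: a=7^9·(≡2), b=7^7·(≡3) mod 7; (2|7)=+1, (3|7)=-1; (−1)^{9·7·3}·(+1)^7·(-1)^9 = +1.
v=∞: -21 < 0 and -2310 < 0  ⇒  (a,b)_∞ = -1.
v=2: v_2(a)=16, v_2(b)=9; units ≡ 3, 5 (mod 8); ε·ε+αω+βω = 1·0+16·1+9·1 ≡ 1  ⇒  (a,b)_2 = -1.
v=5: a=5^-2·(≡1), b=5^1·(≡3) mod 5; (1|5)=+1, (3|5)=-1; (−1)^{-2·1·2}·(+1)^1·(-1)^-2 = +1.
v=3: a=3^-5·(≡2), b=3^-5·(≡1) mod 3; (2|3)=-1, (1|3)=+1; (−1)^{-5·-5·1}·(-1)^-5·(+1)^-5 = +1.
(-21, -2310 / ℚ) ramifies at {2, ∞}: a division algebra.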